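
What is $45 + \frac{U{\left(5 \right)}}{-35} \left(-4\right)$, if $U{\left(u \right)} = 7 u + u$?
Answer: $\frac{347}{7} \approx 49.571$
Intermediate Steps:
$U{\left(u \right)} = 8 u$
$45 + \frac{U{\left(5 \right)}}{-35} \left(-4\right) = 45 + \frac{8 \cdot 5}{-35} \left(-4\right) = 45 + 40 \left(- \frac{1}{35}\right) \left(-4\right) = 45 - - \frac{32}{7} = 45 + \frac{32}{7} = \frac{347}{7}$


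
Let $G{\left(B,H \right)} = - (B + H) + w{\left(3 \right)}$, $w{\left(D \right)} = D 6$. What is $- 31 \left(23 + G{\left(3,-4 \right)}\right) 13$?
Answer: $-16926$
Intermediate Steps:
$w{\left(D \right)} = 6 D$
$G{\left(B,H \right)} = 18 - B - H$ ($G{\left(B,H \right)} = - (B + H) + 6 \cdot 3 = \left(- B - H\right) + 18 = 18 - B - H$)
$- 31 \left(23 + G{\left(3,-4 \right)}\right) 13 = - 31 \left(23 - -19\right) 13 = - 31 \left(23 + \left(18 - 3 + 4\right)\right) 13 = - 31 \left(23 + 19\right) 13 = \left(-31\right) 42 \cdot 13 = \left(-1302\right) 13 = -16926$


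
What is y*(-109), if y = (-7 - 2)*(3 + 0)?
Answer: 2943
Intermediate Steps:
y = -27 (y = -9*3 = -27)
y*(-109) = -27*(-109) = 2943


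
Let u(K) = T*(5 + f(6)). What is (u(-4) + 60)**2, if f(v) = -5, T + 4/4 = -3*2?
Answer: 3600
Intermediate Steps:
T = -7 (T = -1 - 3*2 = -1 - 6 = -7)
u(K) = 0 (u(K) = -7*(5 - 5) = -7*0 = 0)
(u(-4) + 60)**2 = (0 + 60)**2 = 60**2 = 3600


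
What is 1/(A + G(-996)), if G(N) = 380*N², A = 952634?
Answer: 1/377918714 ≈ 2.6461e-9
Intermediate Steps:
1/(A + G(-996)) = 1/(952634 + 380*(-996)²) = 1/(952634 + 380*992016) = 1/(952634 + 376966080) = 1/377918714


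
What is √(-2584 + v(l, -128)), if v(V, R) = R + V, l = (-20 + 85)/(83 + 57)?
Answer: I*√531461/14 ≈ 52.072*I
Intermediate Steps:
l = 13/28 (l = 65/140 = 65*(1/140) = 13/28 ≈ 0.46429)
√(-2584 + v(l, -128)) = √(-2584 + (-128 + 13/28)) = √(-2584 - 3571/28) = √(-75923/28) = I*√531461/14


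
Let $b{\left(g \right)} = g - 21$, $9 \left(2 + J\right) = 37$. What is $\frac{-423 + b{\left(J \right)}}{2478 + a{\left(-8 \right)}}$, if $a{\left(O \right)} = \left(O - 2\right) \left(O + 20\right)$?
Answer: $- \frac{3977}{21222} \approx -0.1874$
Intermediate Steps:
$J = \frac{19}{9}$ ($J = -2 + \frac{1}{9} \cdot 37 = -2 + \frac{37}{9} = \frac{19}{9} \approx 2.1111$)
$b{\left(g \right)} = -21 + g$ ($b{\left(g \right)} = g - 21 = -21 + g$)
$a{\left(O \right)} = \left(-2 + O\right) \left(20 + O\right)$
$\frac{-423 + b{\left(J \right)}}{2478 + a{\left(-8 \right)}} = \frac{-423 + \left(-21 + \frac{19}{9}\right)}{2478 + \left(-40 + \left(-8\right)^{2} + 18 \left(-8\right)\right)} = \frac{-423 - \frac{170}{9}}{2478 - 120} = - \frac{3977}{9 \left(2478 - 120\right)} = - \frac{3977}{9 \cdot 2358} = \left(- \frac{3977}{9}\right) \frac{1}{2358} = - \frac{3977}{21222}$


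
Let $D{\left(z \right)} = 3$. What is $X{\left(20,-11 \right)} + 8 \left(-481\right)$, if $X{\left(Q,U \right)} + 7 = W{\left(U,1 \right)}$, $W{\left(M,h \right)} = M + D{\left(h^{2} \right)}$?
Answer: $-3863$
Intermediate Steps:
$W{\left(M,h \right)} = 3 + M$ ($W{\left(M,h \right)} = M + 3 = 3 + M$)
$X{\left(Q,U \right)} = -4 + U$ ($X{\left(Q,U \right)} = -7 + \left(3 + U\right) = -4 + U$)
$X{\left(20,-11 \right)} + 8 \left(-481\right) = \left(-4 - 11\right) + 8 \left(-481\right) = -15 - 3848 = -3863$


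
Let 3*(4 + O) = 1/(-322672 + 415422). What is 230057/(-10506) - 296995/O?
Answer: 867947796816557/11693167494 ≈ 74227.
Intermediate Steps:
O = -1112999/278250 (O = -4 + 1/(3*(-322672 + 415422)) = -4 + (⅓)/92750 = -4 + (⅓)*(1/92750) = -4 + 1/278250 = -1112999/278250 ≈ -4.0000)
230057/(-10506) - 296995/O = 230057/(-10506) - 296995/(-1112999/278250) = 230057*(-1/10506) - 296995*(-278250/1112999) = -230057/10506 + 82638858750/1112999 = 867947796816557/11693167494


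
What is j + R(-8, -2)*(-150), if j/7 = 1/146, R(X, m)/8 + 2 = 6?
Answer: -700793/146 ≈ -4800.0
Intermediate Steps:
R(X, m) = 32 (R(X, m) = -16 + 8*6 = -16 + 48 = 32)
j = 7/146 ≈ 0.047945
j + R(-8, -2)*(-150) = 7/146 + 32*(-150) = 7/146 - 4800 = -700793/146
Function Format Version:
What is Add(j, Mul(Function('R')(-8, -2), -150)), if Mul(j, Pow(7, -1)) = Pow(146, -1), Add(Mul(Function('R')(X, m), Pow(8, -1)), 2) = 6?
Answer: Rational(-700793, 146) ≈ -4800.0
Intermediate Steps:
Function('R')(X, m) = 32 (Function('R')(X, m) = Add(-16, Mul(8, 6)) = Add(-16, 48) = 32)
j = Rational(7, 146) (j = Mul(7, Pow(146, -1)) = Mul(7, Rational(1, 146)) = Rational(7, 146) ≈ 0.047945)
Add(j, Mul(Function('R')(-8, -2), -150)) = Add(Rational(7, 146), Mul(32, -150)) = Add(Rational(7, 146), -4800) = Rational(-700793, 146)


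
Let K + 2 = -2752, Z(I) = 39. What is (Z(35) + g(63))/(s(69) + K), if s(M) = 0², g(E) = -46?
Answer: 7/2754 ≈ 0.0025418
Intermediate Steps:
K = -2754 (K = -2 - 2752 = -2754)
s(M) = 0
(Z(35) + g(63))/(s(69) + K) = (39 - 46)/(0 - 2754) = -7/(-2754) = -7*(-1/2754) = 7/2754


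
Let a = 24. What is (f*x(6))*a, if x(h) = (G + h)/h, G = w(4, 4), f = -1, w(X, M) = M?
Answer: -40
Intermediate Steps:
G = 4
x(h) = (4 + h)/h
(f*x(6))*a = -(4 + 6)/6*24 = -10/6*24 = -1*5/3*24 = -5/3*24 = -40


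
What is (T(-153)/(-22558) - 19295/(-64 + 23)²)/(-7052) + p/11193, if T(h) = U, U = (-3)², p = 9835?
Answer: 9180722314501/10429061209944 ≈ 0.88030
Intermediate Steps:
U = 9
T(h) = 9
(T(-153)/(-22558) - 19295/(-64 + 23)²)/(-7052) + p/11193 = (9/(-22558) - 19295/(-64 + 23)²)/(-7052) + 9835/11193 = (9*(-1/22558) - 19295/((-41)²))*(-1/7052) + 9835*(1/11193) = (-9/22558 - 19295/1681)*(-1/7052) + 1405/1599 = -435271739/37919998*(-1/7052) + 1405/1599 = 435271739/267411825896 + 1405/1599 = 9180722314501/10429061209944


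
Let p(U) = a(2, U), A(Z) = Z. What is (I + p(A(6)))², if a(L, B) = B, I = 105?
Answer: 12321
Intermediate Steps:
p(U) = U
(I + p(A(6)))² = (105 + 6)² = 111² = 12321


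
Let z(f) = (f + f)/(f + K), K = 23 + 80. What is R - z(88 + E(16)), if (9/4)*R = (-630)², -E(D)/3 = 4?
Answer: 31575448/179 ≈ 1.7640e+5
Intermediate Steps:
E(D) = -12 (E(D) = -3*4 = -12)
K = 103
z(f) = 2*f/(103 + f) (z(f) = (f + f)/(f + 103) = (2*f)/(103 + f) = 2*f/(103 + f))
R = 176400 (R = (4/9)*(-630)² = (4/9)*396900 = 176400)
R - z(88 + E(16)) = 176400 - 2*(88 - 12)/(103 + (88 - 12)) = 176400 - 2*76/(103 + 76) = 176400 - 2*76/179 = 176400 - 1*152/179 = 176400 - 152/179 = 31575448/179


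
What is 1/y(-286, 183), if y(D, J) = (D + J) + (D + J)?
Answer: -1/206 ≈ -0.0048544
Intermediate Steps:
y(D, J) = 2*D + 2*J
1/y(-286, 183) = 1/(2*(-286) + 2*183) = 1/(-572 + 366) = 1/(-206) = -1/206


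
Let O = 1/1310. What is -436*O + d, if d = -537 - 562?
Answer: -720063/655 ≈ -1099.3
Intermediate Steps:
O = 1/1310 ≈ 0.00076336
d = -1099
-436*O + d = -436*1/1310 - 1099 = -218/655 - 1099 = -720063/655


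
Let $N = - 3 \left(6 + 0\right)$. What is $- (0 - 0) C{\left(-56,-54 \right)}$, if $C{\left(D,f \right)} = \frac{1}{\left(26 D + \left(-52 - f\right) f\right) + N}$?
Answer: $0$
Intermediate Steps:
$N = -18$ ($N = \left(-3\right) 6 = -18$)
$C{\left(D,f \right)} = \frac{1}{-18 + 26 D + f \left(-52 - f\right)}$ ($C{\left(D,f \right)} = \frac{1}{\left(26 D + \left(-52 - f\right) f\right) - 18} = \frac{1}{\left(26 D + f \left(-52 - f\right)\right) - 18} = \frac{1}{-18 + 26 D + f \left(-52 - f\right)}$)
$- (0 - 0) C{\left(-56,-54 \right)} = - (0 - 0) \left(- \frac{1}{18 + \left(-54\right)^{2} - -1456 + 52 \left(-54\right)}\right) = - (0 + 0) \left(- \frac{1}{18 + 2916 + 1456 - 2808}\right) = \left(-1\right) 0 \left(- \frac{1}{1582}\right) = 0 \left(\left(-1\right) \frac{1}{1582}\right) = 0 \left(- \frac{1}{1582}\right) = 0$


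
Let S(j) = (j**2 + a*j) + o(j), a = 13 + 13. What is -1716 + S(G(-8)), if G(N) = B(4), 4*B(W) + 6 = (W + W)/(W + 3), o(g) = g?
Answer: -342473/196 ≈ -1747.3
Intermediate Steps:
a = 26
B(W) = -3/2 + W/(2*(3 + W)) (B(W) = -3/2 + ((W + W)/(W + 3))/4 = -3/2 + ((2*W)/(3 + W))/4 = -3/2 + (2*W/(3 + W))/4 = -3/2 + W/(2*(3 + W)))
G(N) = -17/14 (G(N) = (-9/2 - 1*4)/(3 + 4) = (-9/2 - 4)/7 = (1/7)*(-17/2) = -17/14)
S(j) = j**2 + 27*j (S(j) = (j**2 + 26*j) + j = j**2 + 27*j)
-1716 + S(G(-8)) = -1716 - 17*(27 - 17/14)/14 = -1716 - 17/14*361/14 = -1716 - 6137/196 = -342473/196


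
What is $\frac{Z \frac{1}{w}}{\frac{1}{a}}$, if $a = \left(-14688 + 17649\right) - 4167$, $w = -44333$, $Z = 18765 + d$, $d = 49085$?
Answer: $\frac{81827100}{44333} \approx 1845.7$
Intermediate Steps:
$Z = 67850$ ($Z = 18765 + 49085 = 67850$)
$a = -1206$ ($a = 2961 - 4167 = -1206$)
$\frac{Z \frac{1}{w}}{\frac{1}{a}} = \frac{67850 \frac{1}{-44333}}{\frac{1}{-1206}} = \frac{67850 \left(- \frac{1}{44333}\right)}{- \frac{1}{1206}} = \left(- \frac{67850}{44333}\right) \left(-1206\right) = \frac{81827100}{44333}$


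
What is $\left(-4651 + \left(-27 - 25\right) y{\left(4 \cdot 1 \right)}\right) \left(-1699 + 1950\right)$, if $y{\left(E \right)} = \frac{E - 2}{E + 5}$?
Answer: $- \frac{10532713}{9} \approx -1.1703 \cdot 10^{6}$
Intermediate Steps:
$y{\left(E \right)} = \frac{-2 + E}{5 + E}$
$\left(-4651 + \left(-27 - 25\right) y{\left(4 \cdot 1 \right)}\right) \left(-1699 + 1950\right) = \left(-4651 + \left(-27 - 25\right) \frac{-2 + 4 \cdot 1}{5 + 4 \cdot 1}\right) \left(-1699 + 1950\right) = \left(-4651 - 52 \frac{-2 + 4}{5 + 4}\right) 251 = \left(-4651 - 52 \cdot \frac{1}{9} \cdot 2\right) 251 = \left(-4651 - \frac{104}{9}\right) 251 = \left(- \frac{41963}{9}\right) 251 = - \frac{10532713}{9}$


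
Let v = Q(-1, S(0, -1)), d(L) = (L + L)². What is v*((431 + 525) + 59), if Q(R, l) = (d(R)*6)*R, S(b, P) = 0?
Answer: -24360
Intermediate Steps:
d(L) = 4*L² (d(L) = (2*L)² = 4*L²)
Q(R, l) = 24*R³ (Q(R, l) = ((4*R²)*6)*R = (24*R²)*R = 24*R³)
v = -24 (v = 24*(-1)³ = 24*(-1) = -24)
v*((431 + 525) + 59) = -24*((431 + 525) + 59) = -24*(956 + 59) = -24*1015 = -24360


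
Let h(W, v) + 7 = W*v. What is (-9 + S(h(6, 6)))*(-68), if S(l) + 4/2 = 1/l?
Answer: 21624/29 ≈ 745.66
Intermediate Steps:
h(W, v) = -7 + W*v
S(l) = -2 + 1/l
(-9 + S(h(6, 6)))*(-68) = (-9 + (-2 + 1/(-7 + 6*6)))*(-68) = (-9 + (-2 + 1/(-7 + 36)))*(-68) = (-9 + (-2 + 1/29))*(-68) = (-9 - 57/29)*(-68) = -318/29*(-68) = 21624/29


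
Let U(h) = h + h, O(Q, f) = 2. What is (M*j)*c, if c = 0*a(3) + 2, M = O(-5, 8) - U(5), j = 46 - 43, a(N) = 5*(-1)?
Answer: -48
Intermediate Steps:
a(N) = -5
j = 3
U(h) = 2*h
M = -8 (M = 2 - 2*5 = 2 - 1*10 = 2 - 10 = -8)
c = 2 (c = 0*(-5) + 2 = 0 + 2 = 2)
(M*j)*c = -8*3*2 = -24*2 = -48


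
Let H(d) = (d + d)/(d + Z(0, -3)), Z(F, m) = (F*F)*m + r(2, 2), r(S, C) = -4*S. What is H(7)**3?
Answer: -2744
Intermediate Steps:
Z(F, m) = -8 + m*F**2 (Z(F, m) = (F*F)*m - 4*2 = F**2*m - 8 = m*F**2 - 8 = -8 + m*F**2)
H(d) = 2*d/(-8 + d) (H(d) = (d + d)/(d + (-8 - 3*0**2)) = (2*d)/(d + (-8 - 3*0)) = (2*d)/(d + (-8 + 0)) = (2*d)/(d - 8) = (2*d)/(-8 + d) = 2*d/(-8 + d))
H(7)**3 = (2*7/(-8 + 7))**3 = (2*7/(-1))**3 = (2*7*(-1))**3 = (-14)**3 = -2744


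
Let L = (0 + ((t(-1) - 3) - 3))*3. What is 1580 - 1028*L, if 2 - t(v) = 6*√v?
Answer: 13916 + 18504*I ≈ 13916.0 + 18504.0*I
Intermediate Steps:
t(v) = 2 - 6*√v
L = -12 - 18*I (L = (0 + (((2 - 6*I) - 3) - 3))*3 = (0 + ((-1 - 6*I) - 3))*3 = (0 + (-4 - 6*I))*3 = (-4 - 6*I)*3 = -12 - 18*I ≈ -12.0 - 18.0*I)
1580 - 1028*L = 1580 - 1028*(-12 - 18*I) = 1580 + (12336 + 18504*I) = 13916 + 18504*I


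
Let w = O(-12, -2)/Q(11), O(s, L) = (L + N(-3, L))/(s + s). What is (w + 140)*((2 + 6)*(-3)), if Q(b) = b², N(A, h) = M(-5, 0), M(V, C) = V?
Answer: -406567/121 ≈ -3360.1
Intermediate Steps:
N(A, h) = -5
O(s, L) = (-5 + L)/(2*s) (O(s, L) = (L - 5)/(s + s) = (-5 + L)/((2*s)) = (-5 + L)*(1/(2*s)) = (-5 + L)/(2*s))
w = 7/2904 (w = ((½)*(-5 - 2)/(-12))/(11²) = ((½)*(-1/12)*(-7))/121 = (7/24)*(1/121) = 7/2904 ≈ 0.0024105)
(w + 140)*((2 + 6)*(-3)) = (7/2904 + 140)*((2 + 6)*(-3)) = 406567*(8*(-3))/2904 = (406567/2904)*(-24) = -406567/121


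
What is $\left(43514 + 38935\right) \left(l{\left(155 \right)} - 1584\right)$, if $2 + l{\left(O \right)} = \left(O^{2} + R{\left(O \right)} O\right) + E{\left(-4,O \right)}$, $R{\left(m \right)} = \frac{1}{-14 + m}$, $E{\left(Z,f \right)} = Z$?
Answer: $\frac{86942195670}{47} \approx 1.8498 \cdot 10^{9}$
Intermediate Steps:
$l{\left(O \right)} = -6 + O^{2} + \frac{O}{-14 + O}$ ($l{\left(O \right)} = -2 - \left(4 - O^{2} - \frac{O}{-14 + O}\right) = -2 + \left(-4 + O^{2} + \frac{O}{-14 + O}\right) = -6 + O^{2} + \frac{O}{-14 + O}$)
$\left(43514 + 38935\right) \left(l{\left(155 \right)} - 1584\right) = \left(43514 + 38935\right) \left(\frac{155 + \left(-14 + 155\right) \left(-6 + 155^{2}\right)}{-14 + 155} - 1584\right) = 82449 \left(\frac{155 + 141 \left(-6 + 24025\right)}{141} - 1584\right) = 82449 \left(\frac{155 + 141 \cdot 24019}{141} - 1584\right) = 82449 \left(\frac{155 + 3386679}{141} - 1584\right) = 82449 \left(\frac{1}{141} \cdot 3386834 - 1584\right) = 82449 \left(\frac{3386834}{141} - 1584\right) = 82449 \cdot \frac{3163490}{141} = \frac{86942195670}{47}$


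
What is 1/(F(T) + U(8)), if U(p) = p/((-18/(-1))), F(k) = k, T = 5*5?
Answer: 9/229 ≈ 0.039301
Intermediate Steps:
T = 25
U(p) = p/18 (U(p) = p/((-18*(-1))) = p/18)
1/(F(T) + U(8)) = 1/(25 + (1/18)*8) = 1/(25 + 4/9) = 1/(229/9) = 9/229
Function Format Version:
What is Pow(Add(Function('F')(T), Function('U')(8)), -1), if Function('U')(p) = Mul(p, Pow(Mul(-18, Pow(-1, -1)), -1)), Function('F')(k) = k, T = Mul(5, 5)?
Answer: Rational(9, 229) ≈ 0.039301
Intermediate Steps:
T = 25
Function('U')(p) = Mul(Rational(1, 18), p) (Function('U')(p) = Mul(p, Pow(Mul(-18, -1), -1)) = Mul(p, Pow(18, -1)) = Mul(p, Rational(1, 18)) = Mul(Rational(1, 18), p))
Pow(Add(Function('F')(T), Function('U')(8)), -1) = Pow(Add(25, Mul(Rational(1, 18), 8)), -1) = Pow(Add(25, Rational(4, 9)), -1) = Pow(Rational(229, 9), -1) = Rational(9, 229)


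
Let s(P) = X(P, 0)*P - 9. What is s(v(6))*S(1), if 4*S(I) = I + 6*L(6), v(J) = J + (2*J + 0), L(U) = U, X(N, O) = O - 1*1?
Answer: -999/4 ≈ -249.75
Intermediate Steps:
X(N, O) = -1 + O (X(N, O) = O - 1 = -1 + O)
v(J) = 3*J (v(J) = J + 2*J = 3*J)
s(P) = -9 - P (s(P) = (-1 + 0)*P - 9 = -P - 9 = -9 - P)
S(I) = 9 + I/4 (S(I) = (I + 6*6)/4 = (I + 36)/4 = (36 + I)/4 = 9 + I/4)
s(v(6))*S(1) = (-9 - 3*6)*(9 + (¼)*1) = (-9 - 1*18)*(9 + ¼) = (-9 - 18)*(37/4) = -27*37/4 = -999/4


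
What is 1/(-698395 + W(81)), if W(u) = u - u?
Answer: -1/698395 ≈ -1.4319e-6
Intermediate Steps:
W(u) = 0
1/(-698395 + W(81)) = 1/(-698395 + 0) = 1/(-698395) = -1/698395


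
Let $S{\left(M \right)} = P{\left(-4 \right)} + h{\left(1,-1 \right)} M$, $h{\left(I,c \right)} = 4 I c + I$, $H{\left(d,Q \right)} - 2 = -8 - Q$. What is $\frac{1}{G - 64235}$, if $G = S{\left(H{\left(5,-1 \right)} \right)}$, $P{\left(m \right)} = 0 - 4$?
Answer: $- \frac{1}{64224} \approx -1.557 \cdot 10^{-5}$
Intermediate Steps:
$P{\left(m \right)} = -4$
$H{\left(d,Q \right)} = -6 - Q$ ($H{\left(d,Q \right)} = 2 - \left(8 + Q\right) = -6 - Q$)
$h{\left(I,c \right)} = I + 4 I c$ ($h{\left(I,c \right)} = 4 I c + I = I + 4 I c$)
$S{\left(M \right)} = -4 - 3 M$ ($S{\left(M \right)} = -4 + 1 \left(1 + 4 \left(-1\right)\right) M = -4 + 1 \left(1 - 4\right) M = -4 + 1 \left(-3\right) M = -4 - 3 M$)
$G = 11$ ($G = -4 - 3 \left(-6 - -1\right) = -4 - 3 \left(-6 + 1\right) = -4 - -15 = -4 + 15 = 11$)
$\frac{1}{G - 64235} = \frac{1}{11 - 64235} = \frac{1}{-64224} = - \frac{1}{64224}$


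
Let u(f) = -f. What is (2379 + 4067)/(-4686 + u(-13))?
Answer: -6446/4673 ≈ -1.3794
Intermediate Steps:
(2379 + 4067)/(-4686 + u(-13)) = (2379 + 4067)/(-4686 - 1*(-13)) = 6446/(-4686 + 13) = 6446/(-4673) = 6446*(-1/4673) = -6446/4673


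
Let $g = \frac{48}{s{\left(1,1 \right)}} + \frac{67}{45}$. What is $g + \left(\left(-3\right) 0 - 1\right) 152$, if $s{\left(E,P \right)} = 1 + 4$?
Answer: $- \frac{6341}{45} \approx -140.91$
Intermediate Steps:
$s{\left(E,P \right)} = 5$
$g = \frac{499}{45}$ ($g = \frac{48}{5} + \frac{67}{45} = \frac{499}{45} \approx 11.089$)
$g + \left(\left(-3\right) 0 - 1\right) 152 = \frac{499}{45} + \left(\left(-3\right) 0 - 1\right) 152 = \frac{499}{45} + \left(0 - 1\right) 152 = \frac{499}{45} - 152 = - \frac{6341}{45}$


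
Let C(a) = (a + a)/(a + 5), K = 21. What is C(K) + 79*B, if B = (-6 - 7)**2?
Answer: 173584/13 ≈ 13353.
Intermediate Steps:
C(a) = 2*a/(5 + a) (C(a) = (2*a)/(5 + a) = 2*a/(5 + a))
B = 169 (B = (-13)**2 = 169)
C(K) + 79*B = 2*21/(5 + 21) + 79*169 = 2*21/26 + 13351 = 2*21*(1/26) + 13351 = 21/13 + 13351 = 173584/13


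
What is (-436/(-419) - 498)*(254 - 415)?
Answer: 33524386/419 ≈ 80011.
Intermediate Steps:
(-436/(-419) - 498)*(254 - 415) = (-436*(-1/419) - 498)*(-161) = (436/419 - 498)*(-161) = -208226/419*(-161) = 33524386/419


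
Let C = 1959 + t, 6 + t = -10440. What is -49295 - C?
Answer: -40808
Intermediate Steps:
t = -10446 (t = -6 - 10440 = -10446)
C = -8487 (C = 1959 - 10446 = -8487)
-49295 - C = -49295 - 1*(-8487) = -49295 + 8487 = -40808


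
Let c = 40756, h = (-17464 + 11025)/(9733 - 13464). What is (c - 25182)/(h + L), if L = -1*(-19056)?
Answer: 58106594/71104375 ≈ 0.81720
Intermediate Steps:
L = 19056
h = 6439/3731 (h = -6439/(-3731) = -6439*(-1/3731) = 6439/3731 ≈ 1.7258)
(c - 25182)/(h + L) = (40756 - 25182)/(6439/3731 + 19056) = 15574/(71104375/3731) = 15574*(3731/71104375) = 58106594/71104375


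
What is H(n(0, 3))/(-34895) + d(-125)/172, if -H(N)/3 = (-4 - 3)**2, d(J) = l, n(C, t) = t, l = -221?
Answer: -1098073/857420 ≈ -1.2807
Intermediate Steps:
d(J) = -221
H(N) = -147 (H(N) = -3*(-4 - 3)**2 = -3*(-7)**2 = -3*49 = -147)
H(n(0, 3))/(-34895) + d(-125)/172 = -147/(-34895) - 221/172 = -147*(-1/34895) - 221*1/172 = 21/4985 - 221/172 = -1098073/857420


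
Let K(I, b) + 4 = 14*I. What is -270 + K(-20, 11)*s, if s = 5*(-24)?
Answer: 33810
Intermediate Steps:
K(I, b) = -4 + 14*I
s = -120
-270 + K(-20, 11)*s = -270 + (-4 + 14*(-20))*(-120) = -270 + (-4 - 280)*(-120) = -270 - 284*(-120) = -270 + 34080 = 33810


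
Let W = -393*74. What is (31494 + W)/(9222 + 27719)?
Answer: 2412/36941 ≈ 0.065293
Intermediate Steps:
W = -29082
(31494 + W)/(9222 + 27719) = (31494 - 29082)/(9222 + 27719) = 2412/36941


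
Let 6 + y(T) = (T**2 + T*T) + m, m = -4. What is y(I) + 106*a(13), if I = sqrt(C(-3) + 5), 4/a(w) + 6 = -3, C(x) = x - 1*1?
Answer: -496/9 ≈ -55.111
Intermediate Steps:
C(x) = -1 + x (C(x) = x - 1 = -1 + x)
a(w) = -4/9 (a(w) = 4/(-6 - 3) = 4/(-9) = 4*(-1/9) = -4/9)
I = 1 (I = sqrt((-1 - 3) + 5) = sqrt(-4 + 5) = sqrt(1) = 1)
y(T) = -10 + 2*T**2 (y(T) = -6 + ((T**2 + T*T) - 4) = -6 + ((T**2 + T**2) - 4) = -6 + (2*T**2 - 4) = -6 + (-4 + 2*T**2) = -10 + 2*T**2)
y(I) + 106*a(13) = (-10 + 2*1**2) + 106*(-4/9) = (-10 + 2*1) - 424/9 = (-10 + 2) - 424/9 = -8 - 424/9 = -496/9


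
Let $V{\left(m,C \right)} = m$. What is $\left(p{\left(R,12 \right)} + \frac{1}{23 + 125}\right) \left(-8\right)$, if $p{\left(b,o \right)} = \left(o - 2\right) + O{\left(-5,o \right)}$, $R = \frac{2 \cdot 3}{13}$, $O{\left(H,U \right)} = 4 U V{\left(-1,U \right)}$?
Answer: $\frac{11246}{37} \approx 303.95$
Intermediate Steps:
$O{\left(H,U \right)} = - 4 U$ ($O{\left(H,U \right)} = 4 U \left(-1\right) = - 4 U$)
$R = \frac{6}{13}$ ($R = 6 \cdot \frac{1}{13} = \frac{6}{13} \approx 0.46154$)
$p{\left(b,o \right)} = -2 - 3 o$ ($p{\left(b,o \right)} = \left(o - 2\right) - 4 o = \left(-2 + o\right) - 4 o = -2 - 3 o$)
$\left(p{\left(R,12 \right)} + \frac{1}{23 + 125}\right) \left(-8\right) = \left(\left(-2 - 36\right) + \frac{1}{23 + 125}\right) \left(-8\right) = \left(\left(-2 - 36\right) + \frac{1}{148}\right) \left(-8\right) = \left(-38 + \frac{1}{148}\right) \left(-8\right) = \left(- \frac{5623}{148}\right) \left(-8\right) = \frac{11246}{37}$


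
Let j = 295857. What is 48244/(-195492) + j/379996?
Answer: 9876287405/18571544508 ≈ 0.53180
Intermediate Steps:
48244/(-195492) + j/379996 = 48244/(-195492) + 295857/379996 = 48244*(-1/195492) + 295857*(1/379996) = -12061/48873 + 295857/379996 = 9876287405/18571544508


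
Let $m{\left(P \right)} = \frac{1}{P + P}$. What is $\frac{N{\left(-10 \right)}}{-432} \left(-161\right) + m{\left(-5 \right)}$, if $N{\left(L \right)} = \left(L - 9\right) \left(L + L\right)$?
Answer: $\frac{76421}{540} \approx 141.52$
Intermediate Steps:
$m{\left(P \right)} = \frac{1}{2 P}$
$N{\left(L \right)} = 2 L \left(-9 + L\right)$ ($N{\left(L \right)} = \left(-9 + L\right) 2 L = 2 L \left(-9 + L\right)$)
$\frac{N{\left(-10 \right)}}{-432} \left(-161\right) + m{\left(-5 \right)} = \frac{2 \left(-10\right) \left(-9 - 10\right)}{-432} \left(-161\right) + \frac{1}{2 \left(-5\right)} = 2 \left(-10\right) \left(-19\right) \left(- \frac{1}{432}\right) \left(-161\right) + \frac{1}{2} \left(- \frac{1}{5}\right) = 380 \left(- \frac{1}{432}\right) \left(-161\right) - \frac{1}{10} = \left(- \frac{95}{108}\right) \left(-161\right) - \frac{1}{10} = \frac{15295}{108} - \frac{1}{10} = \frac{76421}{540}$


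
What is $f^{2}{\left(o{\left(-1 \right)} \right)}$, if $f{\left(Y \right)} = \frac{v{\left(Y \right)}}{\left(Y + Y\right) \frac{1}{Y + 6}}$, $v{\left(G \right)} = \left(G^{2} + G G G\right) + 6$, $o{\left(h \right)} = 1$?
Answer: $784$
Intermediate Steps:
$v{\left(G \right)} = 6 + G^{2} + G^{3}$ ($v{\left(G \right)} = \left(G^{2} + G^{2} G\right) + 6 = \left(G^{2} + G^{3}\right) + 6 = 6 + G^{2} + G^{3}$)
$f{\left(Y \right)} = \frac{\left(6 + Y\right) \left(6 + Y^{2} + Y^{3}\right)}{2 Y}$ ($f{\left(Y \right)} = \frac{6 + Y^{2} + Y^{3}}{\left(Y + Y\right) \frac{1}{Y + 6}} = \frac{6 + Y^{2} + Y^{3}}{2 Y \frac{1}{6 + Y}} = \left(6 + Y^{2} + Y^{3}\right) \frac{6 + Y}{2 Y} = \frac{\left(6 + Y\right) \left(6 + Y^{2} + Y^{3}\right)}{2 Y}$)
$f^{2}{\left(o{\left(-1 \right)} \right)} = \left(\frac{\left(6 + 1\right) \left(6 + 1^{2} + 1^{3}\right)}{2 \cdot 1}\right)^{2} = \left(\frac{1}{2} \cdot 1 \cdot 7 \left(6 + 1 + 1\right)\right)^{2} = \left(\frac{1}{2} \cdot 1 \cdot 7 \cdot 8\right)^{2} = 28^{2} = 784$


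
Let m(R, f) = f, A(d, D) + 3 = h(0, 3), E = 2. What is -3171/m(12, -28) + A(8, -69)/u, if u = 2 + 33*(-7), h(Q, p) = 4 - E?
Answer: 103741/916 ≈ 113.25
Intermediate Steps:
h(Q, p) = 2 (h(Q, p) = 4 - 1*2 = 4 - 2 = 2)
A(d, D) = -1 (A(d, D) = -3 + 2 = -1)
u = -229 (u = 2 - 231 = -229)
-3171/m(12, -28) + A(8, -69)/u = -3171/(-28) - 1/(-229) = -3171*(-1/28) - 1*(-1/229) = 453/4 + 1/229 = 103741/916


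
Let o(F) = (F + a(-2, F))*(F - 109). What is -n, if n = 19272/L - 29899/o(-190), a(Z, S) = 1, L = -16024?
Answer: 196022696/113191533 ≈ 1.7318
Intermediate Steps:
o(F) = (1 + F)*(-109 + F) (o(F) = (F + 1)*(F - 109) = (1 + F)*(-109 + F))
n = -196022696/113191533 (n = 19272/(-16024) - 29899/(-109 + (-190)² - 108*(-190)) = 19272*(-1/16024) - 29899/(-109 + 36100 + 20520) = -2409/2003 - 29899/56511 = -196022696/113191533 ≈ -1.7318)
-n = -1*(-196022696/113191533) = 196022696/113191533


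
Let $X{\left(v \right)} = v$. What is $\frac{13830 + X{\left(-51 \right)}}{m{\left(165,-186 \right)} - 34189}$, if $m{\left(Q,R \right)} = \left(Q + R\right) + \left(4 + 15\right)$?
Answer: $- \frac{1531}{3799} \approx -0.403$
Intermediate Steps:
$m{\left(Q,R \right)} = 19 + Q + R$ ($m{\left(Q,R \right)} = \left(Q + R\right) + 19 = 19 + Q + R$)
$\frac{13830 + X{\left(-51 \right)}}{m{\left(165,-186 \right)} - 34189} = \frac{13830 - 51}{\left(19 + 165 - 186\right) - 34189} = \frac{13779}{-2 - 34189} = \frac{13779}{-34191} = 13779 \left(- \frac{1}{34191}\right) = - \frac{1531}{3799}$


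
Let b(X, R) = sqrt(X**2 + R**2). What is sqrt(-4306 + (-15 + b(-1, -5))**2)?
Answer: sqrt(-4306 + (15 - sqrt(26))**2) ≈ 64.869*I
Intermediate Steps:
b(X, R) = sqrt(R**2 + X**2)
sqrt(-4306 + (-15 + b(-1, -5))**2) = sqrt(-4306 + (-15 + sqrt((-5)**2 + (-1)**2))**2) = sqrt(-4306 + (-15 + sqrt(25 + 1))**2) = sqrt(-4306 + (-15 + sqrt(26))**2)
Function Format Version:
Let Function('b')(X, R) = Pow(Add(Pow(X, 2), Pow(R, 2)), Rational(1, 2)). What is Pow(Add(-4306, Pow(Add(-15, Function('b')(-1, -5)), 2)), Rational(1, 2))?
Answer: Pow(Add(-4306, Pow(Add(15, Mul(-1, Pow(26, Rational(1, 2)))), 2)), Rational(1, 2)) ≈ Mul(64.869, I)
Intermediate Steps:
Function('b')(X, R) = Pow(Add(Pow(R, 2), Pow(X, 2)), Rational(1, 2))
Pow(Add(-4306, Pow(Add(-15, Function('b')(-1, -5)), 2)), Rational(1, 2)) = Pow(Add(-4306, Pow(Add(-15, Pow(Add(Pow(-5, 2), Pow(-1, 2)), Rational(1, 2))), 2)), Rational(1, 2)) = Pow(Add(-4306, Pow(Add(-15, Pow(Add(25, 1), Rational(1, 2))), 2)), Rational(1, 2)) = Pow(Add(-4306, Pow(Add(-15, Pow(26, Rational(1, 2))), 2)), Rational(1, 2))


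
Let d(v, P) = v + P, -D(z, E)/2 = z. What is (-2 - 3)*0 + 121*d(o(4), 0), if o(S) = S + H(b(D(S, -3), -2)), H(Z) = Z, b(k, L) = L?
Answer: 242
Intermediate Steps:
D(z, E) = -2*z
o(S) = -2 + S (o(S) = S - 2 = -2 + S)
d(v, P) = P + v
(-2 - 3)*0 + 121*d(o(4), 0) = (-2 - 3)*0 + 121*(0 + (-2 + 4)) = -5*0 + 121*(0 + 2) = 0 + 121*2 = 0 + 242 = 242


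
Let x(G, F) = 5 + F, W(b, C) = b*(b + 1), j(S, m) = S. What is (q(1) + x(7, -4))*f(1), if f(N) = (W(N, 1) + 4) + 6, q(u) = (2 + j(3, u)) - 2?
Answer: 48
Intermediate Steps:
W(b, C) = b*(1 + b)
q(u) = 3 (q(u) = (2 + 3) - 2 = 5 - 2 = 3)
f(N) = 10 + N*(1 + N) (f(N) = (N*(1 + N) + 4) + 6 = (4 + N*(1 + N)) + 6 = 10 + N*(1 + N))
(q(1) + x(7, -4))*f(1) = (3 + (5 - 4))*(10 + 1*(1 + 1)) = (3 + 1)*(10 + 1*2) = 4*(10 + 2) = 4*12 = 48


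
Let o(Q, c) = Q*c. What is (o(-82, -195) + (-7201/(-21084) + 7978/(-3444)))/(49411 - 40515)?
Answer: 658131063/366194944 ≈ 1.7972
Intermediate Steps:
(o(-82, -195) + (-7201/(-21084) + 7978/(-3444)))/(49411 - 40515) = (-82*(-195) + (-7201/(-21084) + 7978/(-3444)))/(49411 - 40515) = (15990 + (-7201*(-1/21084) + 7978*(-1/3444)))/8896 = (15990 + (7201/21084 - 3989/1722))*(1/8896) = (15990 - 81297/41164)*(1/8896) = (658131063/41164)*(1/8896) = 658131063/366194944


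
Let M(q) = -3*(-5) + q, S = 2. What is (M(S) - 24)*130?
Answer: -910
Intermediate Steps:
M(q) = 15 + q
(M(S) - 24)*130 = ((15 + 2) - 24)*130 = (17 - 24)*130 = -7*130 = -910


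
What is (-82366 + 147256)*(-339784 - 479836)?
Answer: -53185141800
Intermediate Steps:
(-82366 + 147256)*(-339784 - 479836) = 64890*(-819620) = -53185141800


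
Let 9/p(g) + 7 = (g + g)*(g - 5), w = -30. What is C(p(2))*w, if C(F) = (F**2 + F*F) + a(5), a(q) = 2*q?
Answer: -113160/361 ≈ -313.46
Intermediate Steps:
p(g) = 9/(-7 + 2*g*(-5 + g)) (p(g) = 9/(-7 + (g + g)*(g - 5)) = 9/(-7 + (2*g)*(-5 + g)) = 9/(-7 + 2*g*(-5 + g)))
C(F) = 10 + 2*F**2 (C(F) = (F**2 + F*F) + 2*5 = (F**2 + F**2) + 10 = 2*F**2 + 10 = 10 + 2*F**2)
C(p(2))*w = (10 + 2*(9/(-7 - 10*2 + 2*2**2))**2)*(-30) = (10 + 2*(9/(-7 - 20 + 2*4))**2)*(-30) = (10 + 2*(9/(-7 - 20 + 8))**2)*(-30) = (10 + 2*(9/(-19))**2)*(-30) = (10 + 2*(9*(-1/19))**2)*(-30) = (10 + 2*(-9/19)**2)*(-30) = (10 + 2*(81/361))*(-30) = (10 + 162/361)*(-30) = (3772/361)*(-30) = -113160/361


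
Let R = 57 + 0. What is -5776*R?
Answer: -329232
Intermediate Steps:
R = 57
-5776*R = -5776*57 = -329232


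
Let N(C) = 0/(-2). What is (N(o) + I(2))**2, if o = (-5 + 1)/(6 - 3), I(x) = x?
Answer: 4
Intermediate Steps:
o = -4/3 ≈ -1.3333
N(C) = 0 (N(C) = 0*(-1/2) = 0)
(N(o) + I(2))**2 = (0 + 2)**2 = 2**2 = 4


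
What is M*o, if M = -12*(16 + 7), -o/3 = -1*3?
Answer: -2484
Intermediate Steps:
o = 9 (o = -(-3)*3 = -3*(-3) = 9)
M = -276 (M = -12*23 = -276)
M*o = -276*9 = -2484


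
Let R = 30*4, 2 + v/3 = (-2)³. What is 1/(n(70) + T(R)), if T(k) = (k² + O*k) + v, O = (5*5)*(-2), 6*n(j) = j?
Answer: 3/25145 ≈ 0.00011931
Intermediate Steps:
n(j) = j/6
v = -30 (v = -6 + 3*(-2)³ = -6 + 3*(-8) = -6 - 24 = -30)
O = -50 (O = 25*(-2) = -50)
R = 120
T(k) = -30 + k² - 50*k (T(k) = (k² - 50*k) - 30 = -30 + k² - 50*k)
1/(n(70) + T(R)) = 1/((⅙)*70 + (-30 + 120² - 50*120)) = 1/(35/3 + (-30 + 14400 - 6000)) = 1/(35/3 + 8370) = 1/(25145/3) = 3/25145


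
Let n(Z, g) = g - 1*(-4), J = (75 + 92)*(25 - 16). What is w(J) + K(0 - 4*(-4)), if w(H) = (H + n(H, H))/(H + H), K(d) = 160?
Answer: 241985/1503 ≈ 161.00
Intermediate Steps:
J = 1503 (J = 167*9 = 1503)
n(Z, g) = 4 + g (n(Z, g) = g + 4 = 4 + g)
w(H) = (4 + 2*H)/(2*H) (w(H) = (H + (4 + H))/(H + H) = (4 + 2*H)/((2*H)) = (4 + 2*H)*(1/(2*H)) = (4 + 2*H)/(2*H))
w(J) + K(0 - 4*(-4)) = (2 + 1503)/1503 + 160 = (1/1503)*1505 + 160 = 1505/1503 + 160 = 241985/1503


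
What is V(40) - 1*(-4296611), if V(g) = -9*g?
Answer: 4296251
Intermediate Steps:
V(40) - 1*(-4296611) = -9*40 - 1*(-4296611) = -360 + 4296611 = 4296251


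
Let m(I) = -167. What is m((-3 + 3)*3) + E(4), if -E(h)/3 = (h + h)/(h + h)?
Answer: -170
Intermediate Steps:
E(h) = -3 (E(h) = -3*(h + h)/(h + h) = -3*2*h/(2*h) = -3*2*h*1/(2*h) = -3*1 = -3)
m((-3 + 3)*3) + E(4) = -167 - 3 = -170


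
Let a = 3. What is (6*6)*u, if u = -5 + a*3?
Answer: 144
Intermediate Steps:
u = 4 (u = -5 + 3*3 = -5 + 9 = 4)
(6*6)*u = (6*6)*4 = 36*4 = 144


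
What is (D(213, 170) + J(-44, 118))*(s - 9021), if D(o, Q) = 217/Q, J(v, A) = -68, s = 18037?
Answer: -51134244/85 ≈ -6.0158e+5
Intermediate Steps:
(D(213, 170) + J(-44, 118))*(s - 9021) = (217/170 - 68)*(18037 - 9021) = (217*(1/170) - 68)*9016 = (217/170 - 68)*9016 = -11343/170*9016 = -51134244/85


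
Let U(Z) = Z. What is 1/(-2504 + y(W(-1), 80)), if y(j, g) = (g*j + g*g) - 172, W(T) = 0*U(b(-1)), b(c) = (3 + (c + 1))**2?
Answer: 1/3724 ≈ 0.00026853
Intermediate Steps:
b(c) = (4 + c)**2 (b(c) = (3 + (1 + c))**2 = (4 + c)**2)
W(T) = 0 (W(T) = 0*(4 - 1)**2 = 0*3**2 = 0*9 = 0)
y(j, g) = -172 + g**2 + g*j (y(j, g) = (g*j + g**2) - 172 = (g**2 + g*j) - 172 = -172 + g**2 + g*j)
1/(-2504 + y(W(-1), 80)) = 1/(-2504 + (-172 + 80**2 + 80*0)) = 1/(-2504 + (-172 + 6400 + 0)) = 1/(-2504 + 6228) = 1/3724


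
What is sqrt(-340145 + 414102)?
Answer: sqrt(73957) ≈ 271.95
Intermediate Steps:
sqrt(-340145 + 414102) = sqrt(73957)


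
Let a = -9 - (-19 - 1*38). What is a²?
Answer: 2304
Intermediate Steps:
a = 48 (a = -9 - (-19 - 38) = -9 - 1*(-57) = -9 + 57 = 48)
a² = 48² = 2304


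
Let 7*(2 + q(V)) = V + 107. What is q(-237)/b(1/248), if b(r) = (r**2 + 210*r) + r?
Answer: -2952192/122101 ≈ -24.178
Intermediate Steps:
b(r) = r**2 + 211*r
q(V) = 93/7 + V/7 (q(V) = -2 + (V + 107)/7 = -2 + (107 + V)/7 = -2 + (107/7 + V/7) = 93/7 + V/7)
q(-237)/b(1/248) = (93/7 + (1/7)*(-237))/(((211 + 1/248)/248)) = (93/7 - 237/7)/(((211 + 1/248)/248)) = -144/(7*((1/248)*(52329/248))) = -144/(7*52329/61504) = -144/7*61504/52329 = -2952192/122101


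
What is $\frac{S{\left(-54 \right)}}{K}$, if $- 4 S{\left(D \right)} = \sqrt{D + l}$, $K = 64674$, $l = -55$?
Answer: $- \frac{i \sqrt{109}}{258696} \approx - 4.0357 \cdot 10^{-5} i$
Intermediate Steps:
$S{\left(D \right)} = - \frac{\sqrt{-55 + D}}{4}$ ($S{\left(D \right)} = - \frac{\sqrt{D - 55}}{4} = - \frac{\sqrt{-55 + D}}{4}$)
$\frac{S{\left(-54 \right)}}{K} = \frac{\left(- \frac{1}{4}\right) \sqrt{-55 - 54}}{64674} = - \frac{\sqrt{-109}}{4} \cdot \frac{1}{64674} = - \frac{i \sqrt{109}}{4} \cdot \frac{1}{64674} = - \frac{i \sqrt{109}}{258696}$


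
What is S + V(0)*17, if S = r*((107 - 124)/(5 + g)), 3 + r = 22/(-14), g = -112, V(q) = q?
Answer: -544/749 ≈ -0.72630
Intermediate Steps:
r = -32/7 (r = -3 + 22/(-14) = -3 + 22*(-1/14) = -3 - 11/7 = -32/7 ≈ -4.5714)
S = -544/749 (S = -32*(107 - 124)/(7*(5 - 112)) = -(-544)/(7*(-107)) = -(-544)*(-1)/(7*107) = -32/7*17/107 = -544/749 ≈ -0.72630)
S + V(0)*17 = -544/749 + 0*17 = -544/749 + 0 = -544/749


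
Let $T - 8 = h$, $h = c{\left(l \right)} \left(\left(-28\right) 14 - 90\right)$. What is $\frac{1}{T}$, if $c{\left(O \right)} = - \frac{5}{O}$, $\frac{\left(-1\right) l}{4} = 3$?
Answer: $- \frac{6}{1157} \approx -0.0051858$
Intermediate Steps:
$l = -12$ ($l = \left(-4\right) 3 = -12$)
$h = - \frac{1205}{6}$ ($h = - \frac{5}{-12} \left(\left(-28\right) 14 - 90\right) = \left(-5\right) \left(- \frac{1}{12}\right) \left(-392 - 90\right) = \frac{5}{12} \left(-482\right) = - \frac{1205}{6} \approx -200.83$)
$T = - \frac{1157}{6}$ ($T = 8 - \frac{1205}{6} = - \frac{1157}{6} \approx -192.83$)
$\frac{1}{T} = \frac{1}{- \frac{1157}{6}} = - \frac{6}{1157}$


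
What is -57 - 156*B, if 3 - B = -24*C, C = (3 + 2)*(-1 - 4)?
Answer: 93075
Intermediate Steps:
C = -25 (C = 5*(-5) = -25)
B = -597 (B = 3 - (-24)*(-25) = 3 - 1*600 = 3 - 600 = -597)
-57 - 156*B = -57 - 156*(-597) = -57 + 93132 = 93075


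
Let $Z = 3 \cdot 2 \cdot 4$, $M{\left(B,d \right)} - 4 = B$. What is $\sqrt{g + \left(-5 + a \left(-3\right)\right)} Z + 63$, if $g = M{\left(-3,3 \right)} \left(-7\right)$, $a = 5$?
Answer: $63 + 72 i \sqrt{3} \approx 63.0 + 124.71 i$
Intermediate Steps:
$M{\left(B,d \right)} = 4 + B$
$Z = 24$ ($Z = 6 \cdot 4 = 24$)
$g = -7$ ($g = \left(4 - 3\right) \left(-7\right) = 1 \left(-7\right) = -7$)
$\sqrt{g + \left(-5 + a \left(-3\right)\right)} Z + 63 = \sqrt{-7 + \left(-5 + 5 \left(-3\right)\right)} 24 + 63 = \sqrt{-7 - 20} \cdot 24 + 63 = \sqrt{-27} \cdot 24 + 63 = 3 i \sqrt{3} \cdot 24 + 63 = 72 i \sqrt{3} + 63 = 63 + 72 i \sqrt{3}$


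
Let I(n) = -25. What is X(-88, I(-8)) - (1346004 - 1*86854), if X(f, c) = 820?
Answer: -1258330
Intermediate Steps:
X(-88, I(-8)) - (1346004 - 1*86854) = 820 - (1346004 - 1*86854) = 820 - (1346004 - 86854) = 820 - 1*1259150 = 820 - 1259150 = -1258330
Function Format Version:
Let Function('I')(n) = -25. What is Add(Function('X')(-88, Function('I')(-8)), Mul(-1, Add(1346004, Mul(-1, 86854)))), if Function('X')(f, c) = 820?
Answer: -1258330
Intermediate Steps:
Add(Function('X')(-88, Function('I')(-8)), Mul(-1, Add(1346004, Mul(-1, 86854)))) = Add(820, Mul(-1, Add(1346004, Mul(-1, 86854)))) = Add(820, Mul(-1, Add(1346004, -86854))) = Add(820, Mul(-1, 1259150)) = Add(820, -1259150) = -1258330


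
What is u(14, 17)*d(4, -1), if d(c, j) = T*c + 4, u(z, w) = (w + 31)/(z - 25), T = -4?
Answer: 576/11 ≈ 52.364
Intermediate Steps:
u(z, w) = (31 + w)/(-25 + z)
d(c, j) = 4 - 4*c (d(c, j) = -4*c + 4 = 4 - 4*c)
u(14, 17)*d(4, -1) = ((31 + 17)/(-25 + 14))*(4 - 4*4) = (48/(-11))*(4 - 16) = -1/11*48*(-12) = -48/11*(-12) = 576/11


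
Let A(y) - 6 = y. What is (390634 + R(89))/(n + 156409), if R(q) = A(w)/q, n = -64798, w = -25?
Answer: 2674339/627183 ≈ 4.2640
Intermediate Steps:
A(y) = 6 + y
R(q) = -19/q (R(q) = (6 - 25)/q = -19/q)
(390634 + R(89))/(n + 156409) = (390634 - 19/89)/(-64798 + 156409) = (390634 - 19*1/89)/91611 = (390634 - 19/89)*(1/91611) = (34766407/89)*(1/91611) = 2674339/627183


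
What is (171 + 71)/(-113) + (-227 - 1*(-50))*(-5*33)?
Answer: 3299923/113 ≈ 29203.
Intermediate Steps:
(171 + 71)/(-113) + (-227 - 1*(-50))*(-5*33) = 242*(-1/113) + (-227 + 50)*(-165) = -242/113 - 177*(-165) = -242/113 + 29205 = 3299923/113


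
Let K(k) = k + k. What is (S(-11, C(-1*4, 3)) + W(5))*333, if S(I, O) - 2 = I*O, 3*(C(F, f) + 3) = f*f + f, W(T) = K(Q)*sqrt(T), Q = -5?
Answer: -2997 - 3330*sqrt(5) ≈ -10443.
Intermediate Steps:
K(k) = 2*k
W(T) = -10*sqrt(T) (W(T) = (2*(-5))*sqrt(T) = -10*sqrt(T))
C(F, f) = -3 + f/3 + f**2/3 (C(F, f) = -3 + (f*f + f)/3 = -3 + (f**2 + f)/3 = -3 + (f + f**2)/3 = -3 + (f/3 + f**2/3) = -3 + f/3 + f**2/3)
S(I, O) = 2 + I*O
(S(-11, C(-1*4, 3)) + W(5))*333 = ((2 - 11*(-3 + (1/3)*3 + (1/3)*3**2)) - 10*sqrt(5))*333 = ((2 - 11*(-3 + 1 + (1/3)*9)) - 10*sqrt(5))*333 = ((2 - 11*(-3 + 1 + 3)) - 10*sqrt(5))*333 = ((2 - 11*1) - 10*sqrt(5))*333 = ((2 - 11) - 10*sqrt(5))*333 = (-9 - 10*sqrt(5))*333 = -2997 - 3330*sqrt(5)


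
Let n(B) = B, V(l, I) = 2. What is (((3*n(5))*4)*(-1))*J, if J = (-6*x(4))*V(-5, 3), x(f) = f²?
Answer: 11520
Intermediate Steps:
J = -192 (J = -6*4²*2 = -6*16*2 = -96*2 = -192)
(((3*n(5))*4)*(-1))*J = (((3*5)*4)*(-1))*(-192) = ((15*4)*(-1))*(-192) = (60*(-1))*(-192) = -60*(-192) = 11520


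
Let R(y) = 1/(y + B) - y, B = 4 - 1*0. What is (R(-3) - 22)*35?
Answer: -630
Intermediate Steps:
B = 4 (B = 4 + 0 = 4)
R(y) = 1/(4 + y) - y (R(y) = 1/(y + 4) - y = 1/(4 + y) - y)
(R(-3) - 22)*35 = ((1 - 1*(-3)² - 4*(-3))/(4 - 3) - 22)*35 = ((1 - 1*9 + 12)/1 - 22)*35 = (1*(1 - 9 + 12) - 22)*35 = (1*4 - 22)*35 = (4 - 22)*35 = -18*35 = -630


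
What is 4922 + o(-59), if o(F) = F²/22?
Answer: 111765/22 ≈ 5080.2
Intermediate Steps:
o(F) = F²/22 (o(F) = F²*(1/22) = F²/22)
4922 + o(-59) = 4922 + (1/22)*(-59)² = 4922 + (1/22)*3481 = 4922 + 3481/22 = 111765/22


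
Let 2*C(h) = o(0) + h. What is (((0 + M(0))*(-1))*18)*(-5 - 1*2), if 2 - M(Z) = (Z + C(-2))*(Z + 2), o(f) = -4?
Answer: 1008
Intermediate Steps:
C(h) = -2 + h/2 (C(h) = (-4 + h)/2 = -2 + h/2)
M(Z) = 2 - (-3 + Z)*(2 + Z) (M(Z) = 2 - (Z + (-2 + (½)*(-2)))*(Z + 2) = 2 - (Z + (-2 - 1))*(2 + Z) = 2 - (Z - 3)*(2 + Z) = 2 - (-3 + Z)*(2 + Z))
(((0 + M(0))*(-1))*18)*(-5 - 1*2) = (((0 + (8 + 0 - 1*0²))*(-1))*18)*(-5 - 1*2) = (((0 + (8 + 0 - 1*0))*(-1))*18)*(-5 - 2) = (((0 + (8 + 0 + 0))*(-1))*18)*(-7) = (((0 + 8)*(-1))*18)*(-7) = ((8*(-1))*18)*(-7) = -8*18*(-7) = -144*(-7) = 1008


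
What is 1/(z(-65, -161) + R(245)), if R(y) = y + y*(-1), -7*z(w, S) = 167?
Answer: -7/167 ≈ -0.041916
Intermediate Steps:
z(w, S) = -167/7 (z(w, S) = -⅐*167 = -167/7)
R(y) = 0 (R(y) = y - y = 0)
1/(z(-65, -161) + R(245)) = 1/(-167/7 + 0) = 1/(-167/7) = -7/167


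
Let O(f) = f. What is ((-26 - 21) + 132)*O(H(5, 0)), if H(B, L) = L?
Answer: 0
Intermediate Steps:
((-26 - 21) + 132)*O(H(5, 0)) = ((-26 - 21) + 132)*0 = (-47 + 132)*0 = 85*0 = 0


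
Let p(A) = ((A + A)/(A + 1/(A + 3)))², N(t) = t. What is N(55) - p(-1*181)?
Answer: 52941519759/1038063961 ≈ 51.000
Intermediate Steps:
p(A) = 4*A²/(A + 1/(3 + A))² (p(A) = ((2*A)/(A + 1/(3 + A)))² = (2*A/(A + 1/(3 + A)))² = 4*A²/(A + 1/(3 + A))²)
N(55) - p(-1*181) = 55 - 4*(-1*181)²*(3 - 1*181)²/(1 + (-1*181)² + 3*(-1*181))² = 55 - 4*(-181)²*(3 - 181)²/(1 + (-181)² + 3*(-181))² = 55 - 4*32761*(-178)²/(1 + 32761 - 543)² = 55 - 4*32761*31684/32219² = 55 - 4*32761*31684/1038063961 = 55 - 1*4151998096/1038063961 = 55 - 4151998096/1038063961 = 52941519759/1038063961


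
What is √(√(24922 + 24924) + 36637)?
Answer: √(36637 + √49846) ≈ 191.99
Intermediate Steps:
√(√(24922 + 24924) + 36637) = √(√49846 + 36637) = √(36637 + √49846)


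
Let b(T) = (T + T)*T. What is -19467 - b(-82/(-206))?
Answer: -206528765/10609 ≈ -19467.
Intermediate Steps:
b(T) = 2*T² (b(T) = (2*T)*T = 2*T²)
-19467 - b(-82/(-206)) = -19467 - 2*(-82/(-206))² = -19467 - 2*(-82*(-1/206))² = -19467 - 2*(41/103)² = -19467 - 2*1681/10609 = -19467 - 1*3362/10609 = -19467 - 3362/10609 = -206528765/10609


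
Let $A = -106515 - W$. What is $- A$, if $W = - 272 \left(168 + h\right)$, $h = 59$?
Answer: $44771$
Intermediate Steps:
$W = -61744$ ($W = - 272 \left(168 + 59\right) = \left(-272\right) 227 = -61744$)
$A = -44771$ ($A = -106515 - -61744 = -106515 + 61744 = -44771$)
$- A = \left(-1\right) \left(-44771\right) = 44771$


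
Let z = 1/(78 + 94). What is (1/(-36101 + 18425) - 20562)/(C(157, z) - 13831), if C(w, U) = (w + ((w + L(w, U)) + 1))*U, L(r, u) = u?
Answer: 2688105140548/1807910661537 ≈ 1.4869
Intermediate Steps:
z = 1/172 ≈ 0.0058140
C(w, U) = U*(1 + U + 2*w) (C(w, U) = (w + ((w + U) + 1))*U = (w + ((U + w) + 1))*U = (w + (1 + U + w))*U = (1 + U + 2*w)*U = U*(1 + U + 2*w))
(1/(-36101 + 18425) - 20562)/(C(157, z) - 13831) = (1/(-36101 + 18425) - 20562)/((1 + 1/172 + 2*157)/172 - 13831) = (1/(-17676) - 20562)/((1 + 1/172 + 314)/172 - 13831) = (-1/17676 - 20562)/((1/172)*(54181/172) - 13831) = -363453913/(17676*(54181/29584 - 13831)) = -363453913/(17676*(-409122123/29584)) = -363453913/17676*(-29584/409122123) = 2688105140548/1807910661537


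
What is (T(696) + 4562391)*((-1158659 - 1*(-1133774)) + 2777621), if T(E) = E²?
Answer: 13892527313952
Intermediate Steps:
(T(696) + 4562391)*((-1158659 - 1*(-1133774)) + 2777621) = (696² + 4562391)*((-1158659 - 1*(-1133774)) + 2777621) = (484416 + 4562391)*((-1158659 + 1133774) + 2777621) = 5046807*(-24885 + 2777621) = 5046807*2752736 = 13892527313952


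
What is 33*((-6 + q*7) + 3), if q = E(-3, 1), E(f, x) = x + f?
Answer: -561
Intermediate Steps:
E(f, x) = f + x
q = -2 (q = -3 + 1 = -2)
33*((-6 + q*7) + 3) = 33*((-6 - 2*7) + 3) = 33*((-6 - 14) + 3) = 33*(-20 + 3) = 33*(-17) = -561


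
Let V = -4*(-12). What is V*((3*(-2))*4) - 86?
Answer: -1238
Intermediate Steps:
V = 48
V*((3*(-2))*4) - 86 = 48*((3*(-2))*4) - 86 = 48*(-6*4) - 86 = 48*(-24) - 86 = -1152 - 86 = -1238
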